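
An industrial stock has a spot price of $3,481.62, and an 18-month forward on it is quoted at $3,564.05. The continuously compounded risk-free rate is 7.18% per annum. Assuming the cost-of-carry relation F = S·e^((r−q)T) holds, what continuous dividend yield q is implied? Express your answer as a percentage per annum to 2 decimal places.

5.62%

From F = S·e^((r−q)T): (r − q) = ln(F/S)/T
ln(3564.05/3481.62) = ln(1.023676) = 0.023400
(r − q) = 0.023400 / (18/12) = 0.015600
q = r − ln(F/S)/T = 0.0718 − 0.015600 = 0.056200
q = 5.62%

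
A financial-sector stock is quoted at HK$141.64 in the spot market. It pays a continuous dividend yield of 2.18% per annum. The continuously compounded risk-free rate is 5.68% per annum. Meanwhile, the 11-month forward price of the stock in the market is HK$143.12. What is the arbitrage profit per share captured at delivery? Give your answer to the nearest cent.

Fair forward: F* = S·e^(carry·T), with carry = (r − q) = 0.0568 − 0.0218 = 0.0350
F* = 141.64 · e^(0.0350 × 11/12) = 141.64 · e^0.032083 = 141.64 × 1.032603 = HK$146.2579
Market HK$143.12 < fair HK$146.2579: forward underpriced → reverse cash-and-carry (short spot, go long the forward).
At maturity, profit = |F_mkt − F*| = |143.12 − 146.2579| = HK$3.14 per share

HK$3.14 per share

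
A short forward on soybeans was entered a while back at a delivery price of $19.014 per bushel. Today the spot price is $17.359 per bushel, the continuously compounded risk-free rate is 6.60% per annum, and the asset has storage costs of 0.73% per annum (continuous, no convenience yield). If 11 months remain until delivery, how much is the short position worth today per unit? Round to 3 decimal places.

$0.422 per bushel

Current fair forward for the remaining 11 months: F = S·e^((r + u)·T), (r + u) = 0.0660 + 0.0073 = 0.0733
F = 17.359 · e^(0.0733 × 11/12) = 17.359 × 1.069500 = 18.5655
Value of long forward = (F − K)·e^(−rT) = (18.5655 − 19.014) · e^(−0.0660·11/12)
= -0.4485 × 0.941294 = -0.422
Short position value = −(long value) = $0.422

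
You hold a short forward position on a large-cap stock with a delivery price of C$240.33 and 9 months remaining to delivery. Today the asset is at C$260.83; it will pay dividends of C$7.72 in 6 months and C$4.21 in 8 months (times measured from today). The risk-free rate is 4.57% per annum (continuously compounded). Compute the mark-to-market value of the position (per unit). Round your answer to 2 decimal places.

-C$16.97

PV(remaining dividends) I = 7.72·e^(−0.0457·6/12) + 4.21·e^(−0.0457·8/12) = 11.6293
Current forward F = (S − I)·e^(rT) = (260.83 − 11.6293)·e^(0.0457·9/12) = 249.2007 × 1.034869 = 257.8901
Value (long) = (F − K)·e^(−rT) = (257.8901 − 240.33) × 0.966306 = 16.9684
Short position value = −(long value) = -C$16.97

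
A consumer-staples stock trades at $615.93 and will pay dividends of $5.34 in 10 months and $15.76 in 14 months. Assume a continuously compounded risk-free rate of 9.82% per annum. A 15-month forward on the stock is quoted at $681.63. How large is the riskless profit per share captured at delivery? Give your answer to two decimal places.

$6.71 per share

PV(dividends) I = 5.34·e^(−0.0982·10/12) + 15.76·e^(−0.0982·14/12) = 18.9744
Fair forward F* = (S − I)·e^(rT) = (615.93 − 18.9744)·e^0.122750 = 596.9556 × 1.130602 = 674.9192
Market $681.63 > fair 674.9192: forward overpriced → cash-and-carry (borrow at r, buy the stock and collect the dividends, short the forward).
Profit at T = |F_mkt − F*| = |681.63 − 674.9192| = $6.71 per share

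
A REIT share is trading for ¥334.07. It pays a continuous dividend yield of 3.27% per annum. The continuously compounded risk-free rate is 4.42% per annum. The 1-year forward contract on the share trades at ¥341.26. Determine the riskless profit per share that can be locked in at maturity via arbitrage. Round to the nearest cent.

¥3.33 per share

Fair forward: F* = S·e^(carry·T), with carry = (r − q) = 0.0442 − 0.0327 = 0.0115
F* = 334.07 · e^(0.0115 × 1) = 334.07 · e^0.011500 = 334.07 × 1.011566 = ¥337.9339
Market ¥341.26 > fair ¥337.9339: forward overpriced → cash-and-carry (buy spot, short the forward).
At maturity, profit = |F_mkt − F*| = |341.26 − 337.9339| = ¥3.33 per share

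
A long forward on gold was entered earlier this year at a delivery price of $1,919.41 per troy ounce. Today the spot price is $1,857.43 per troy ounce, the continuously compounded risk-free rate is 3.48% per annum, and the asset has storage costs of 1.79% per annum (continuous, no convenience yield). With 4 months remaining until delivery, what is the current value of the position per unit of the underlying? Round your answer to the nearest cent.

-$28.73 per troy ounce

Current fair forward for the remaining 4 months: F = S·e^((r + u)·T), (r + u) = 0.0348 + 0.0179 = 0.0527
F = 1857.43 · e^(0.0527 × 4/12) = 1857.43 × 1.01772187 = 1890.3471
Value of long forward = (F − K)·e^(−rT) = (1890.3471 − 1919.41) · e^(−0.0348·4/12)
= -29.0629 × 0.98846702 = -28.73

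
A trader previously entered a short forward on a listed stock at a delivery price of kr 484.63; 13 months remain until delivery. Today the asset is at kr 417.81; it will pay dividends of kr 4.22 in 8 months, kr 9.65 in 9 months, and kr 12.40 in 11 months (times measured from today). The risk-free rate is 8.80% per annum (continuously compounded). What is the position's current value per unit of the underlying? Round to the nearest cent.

PV(remaining dividends) I = 4.22·e^(−0.0880·8/12) + 9.65·e^(−0.0880·9/12) + 12.40·e^(−0.0880·11/12) = 24.4522
Current forward F = (S − I)·e^(rT) = (417.81 − 24.4522)·e^(0.0880·13/12) = 393.3578 × 1.100025 = 432.7034
Value (long) = (F − K)·e^(−rT) = (432.7034 − 484.63) × 0.909070 = -47.2049
Short position value = −(long value) = kr 47.20

kr 47.20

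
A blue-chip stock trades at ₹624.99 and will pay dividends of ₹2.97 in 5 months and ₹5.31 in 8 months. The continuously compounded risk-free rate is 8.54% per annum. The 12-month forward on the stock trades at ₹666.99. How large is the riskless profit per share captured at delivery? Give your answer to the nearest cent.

₹5.13 per share

PV(dividends) I = 2.97·e^(−0.0854·5/12) + 5.31·e^(−0.0854·8/12) = 7.8823
Fair forward F* = (S − I)·e^(rT) = (624.99 − 7.8823)·e^0.085400 = 617.1077 × 1.089153 = 672.1247
Market ₹666.99 < fair 672.1247: forward underpriced → reverse cash-and-carry (short the stock, invest proceeds at r, pay the dividends, go long the forward).
Profit at T = |F_mkt − F*| = |666.99 − 672.1247| = ₹5.13 per share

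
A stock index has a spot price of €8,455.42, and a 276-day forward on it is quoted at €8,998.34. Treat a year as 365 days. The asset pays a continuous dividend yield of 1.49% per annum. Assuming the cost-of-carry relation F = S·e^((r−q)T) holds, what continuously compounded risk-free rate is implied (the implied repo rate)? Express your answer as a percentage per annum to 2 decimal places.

From F = S·e^((r−q)T): (r − q) = ln(F/S)/T
ln(8998.34/8455.42) = ln(1.064210) = 0.062233
(r − q) = 0.062233 / (276/365) = 0.082301
r = ln(F/S)/T + q = 0.082301 + 0.0149 = 0.097201
r = 9.72%

9.72%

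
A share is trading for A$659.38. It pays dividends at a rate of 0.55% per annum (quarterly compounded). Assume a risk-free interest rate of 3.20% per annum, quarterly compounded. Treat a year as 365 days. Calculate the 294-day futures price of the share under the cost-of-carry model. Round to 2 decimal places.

A$673.54

F = S · (1+r/4)^(4T) / (1+q/4)^(4T)
= 659.38 × 1.026005 / 1.004437 = 659.38 × 1.021473
F = A$673.54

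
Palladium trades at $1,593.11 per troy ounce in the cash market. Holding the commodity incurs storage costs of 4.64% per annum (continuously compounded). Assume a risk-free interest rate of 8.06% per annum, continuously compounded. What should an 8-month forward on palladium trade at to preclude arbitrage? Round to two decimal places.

$1,733.87 per troy ounce

Net carry = r + u − y = 0.0806 + 0.0464 − 0.0000 = 0.1270
F = S·e^((r+u−y)T) = 1593.11 · e^(0.1270 × 8/12) = 1593.11 · e^0.08466667
= 1593.11 × 1.08835423 = $1,733.87 per troy ounce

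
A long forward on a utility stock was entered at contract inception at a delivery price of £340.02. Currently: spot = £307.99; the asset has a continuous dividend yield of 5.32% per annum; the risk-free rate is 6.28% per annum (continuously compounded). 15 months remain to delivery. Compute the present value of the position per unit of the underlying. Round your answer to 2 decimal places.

-£26.17

Current fair forward for the remaining 15 months: F = S·e^((r − q)·T), (r − q) = 0.0628 − 0.0532 = 0.0096
F = 307.99 · e^(0.0096 × 15/12) = 307.99 × 1.012072 = 311.7081
Value of long forward = (F − K)·e^(−rT) = (311.7081 − 340.02) · e^(−0.0628·15/12)
= -28.3119 × 0.924502 = -26.17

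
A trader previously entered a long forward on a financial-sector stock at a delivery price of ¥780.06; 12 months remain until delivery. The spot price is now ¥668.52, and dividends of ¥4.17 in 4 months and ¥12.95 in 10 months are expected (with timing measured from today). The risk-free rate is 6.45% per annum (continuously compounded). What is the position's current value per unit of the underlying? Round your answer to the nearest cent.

-¥79.17

PV(remaining dividends) I = 4.17·e^(−0.0645·4/12) + 12.95·e^(−0.0645·10/12) = 16.3536
Current forward F = (S − I)·e^(rT) = (668.52 − 16.3536)·e^(0.0645·12/12) = 652.1664 × 1.066626 = 695.6176
Value (long) = (F − K)·e^(−rT) = (695.6176 − 780.06) × 0.937536 = -79.1678
Value = -¥79.17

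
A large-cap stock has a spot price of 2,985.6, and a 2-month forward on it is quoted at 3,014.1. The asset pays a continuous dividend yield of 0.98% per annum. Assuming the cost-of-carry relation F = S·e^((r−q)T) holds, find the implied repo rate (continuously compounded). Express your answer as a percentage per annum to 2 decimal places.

6.68%

From F = S·e^((r−q)T): (r − q) = ln(F/S)/T
ln(3014.1/2985.6) = ln(1.009546) = 0.009501
(r − q) = 0.009501 / (2/12) = 0.057006
r = ln(F/S)/T + q = 0.057006 + 0.0098 = 0.066806
r = 6.68%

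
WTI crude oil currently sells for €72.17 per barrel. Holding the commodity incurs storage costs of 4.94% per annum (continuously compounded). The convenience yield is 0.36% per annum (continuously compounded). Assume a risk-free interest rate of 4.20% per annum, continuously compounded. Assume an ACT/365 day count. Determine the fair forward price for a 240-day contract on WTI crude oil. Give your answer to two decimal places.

Net carry = r + u − y = 0.0420 + 0.0494 − 0.0036 = 0.0878
F = S·e^((r+u−y)T) = 72.17 · e^(0.0878 × 240/365) = 72.17 · e^0.057732
= 72.17 × 1.059431 = €76.46 per barrel

€76.46 per barrel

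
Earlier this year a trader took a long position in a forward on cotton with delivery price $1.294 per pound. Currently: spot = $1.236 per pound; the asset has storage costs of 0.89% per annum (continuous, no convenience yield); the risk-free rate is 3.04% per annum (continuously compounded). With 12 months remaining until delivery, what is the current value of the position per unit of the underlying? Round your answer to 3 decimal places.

-$0.008 per pound

Current fair forward for the remaining 12 months: F = S·e^((r + u)·T), (r + u) = 0.0304 + 0.0089 = 0.0393
F = 1.236 · e^(0.0393 × 12/12) = 1.236 × 1.040082 = 1.2855
Value of long forward = (F − K)·e^(−rT) = (1.2855 − 1.294) · e^(−0.0304·12/12)
= -0.0085 × 0.970057 = -0.008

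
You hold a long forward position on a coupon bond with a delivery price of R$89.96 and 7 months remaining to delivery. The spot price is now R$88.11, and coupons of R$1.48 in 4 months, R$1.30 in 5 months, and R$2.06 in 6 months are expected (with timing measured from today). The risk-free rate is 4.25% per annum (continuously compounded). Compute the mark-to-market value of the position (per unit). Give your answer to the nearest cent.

-R$4.40

PV(remaining coupons) I = 1.48·e^(−0.0425·4/12) + 1.30·e^(−0.0425·5/12) + 2.06·e^(−0.0425·6/12) = 4.7530
Current forward F = (S − I)·e^(rT) = (88.11 − 4.7530)·e^(0.0425·7/12) = 83.3570 × 1.025102 = 85.4494
Value (long) = (F − K)·e^(−rT) = (85.4494 − 89.96) × 0.975513 = -4.4001
Value = -R$4.40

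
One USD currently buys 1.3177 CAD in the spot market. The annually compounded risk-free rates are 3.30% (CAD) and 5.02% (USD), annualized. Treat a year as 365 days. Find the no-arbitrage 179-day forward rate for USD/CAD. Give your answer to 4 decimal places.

By covered interest parity, F = S · (1+r_CAD)^T / (1+r_USD)^T
= 1.3177 × 1.016050 / 1.024311 = 1.3177 × 0.991935
F = 1.3071 CAD per USD

1.3071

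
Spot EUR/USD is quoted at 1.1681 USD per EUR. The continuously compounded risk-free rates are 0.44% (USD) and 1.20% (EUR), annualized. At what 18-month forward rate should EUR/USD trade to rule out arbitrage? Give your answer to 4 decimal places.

F = S·e^((r_USD − r_EUR)T) = 1.1681 · e^((0.0044 − 0.0120) × 18/12)
= 1.1681 · e^-0.011400 = 1.1681 × 0.988665
F = 1.1549 USD per EUR

1.1549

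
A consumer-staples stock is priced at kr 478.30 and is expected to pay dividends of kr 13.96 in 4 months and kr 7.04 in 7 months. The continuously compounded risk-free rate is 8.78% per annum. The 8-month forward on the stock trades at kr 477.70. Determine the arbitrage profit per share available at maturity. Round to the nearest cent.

PV(dividends) I = 13.96·e^(−0.0878·4/12) + 7.04·e^(−0.0878·7/12) = 20.2459
Fair forward F* = (S − I)·e^(rT) = (478.30 − 20.2459)·e^0.058533 = 458.0541 × 1.060280 = 485.6656
Market kr 477.70 < fair 485.6656: forward underpriced → reverse cash-and-carry (short the stock, invest proceeds at r, pay the dividends, go long the forward).
Profit at T = |F_mkt − F*| = |477.70 − 485.6656| = kr 7.97 per share

kr 7.97 per share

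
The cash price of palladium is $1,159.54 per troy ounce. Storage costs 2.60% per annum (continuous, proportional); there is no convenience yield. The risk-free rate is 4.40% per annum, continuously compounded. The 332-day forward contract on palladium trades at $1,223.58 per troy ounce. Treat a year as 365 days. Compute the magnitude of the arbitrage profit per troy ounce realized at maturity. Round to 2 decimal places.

Fair forward: F* = S·e^(carry·T), with carry = (r + u) = 0.0440 + 0.0260 = 0.0700
F* = 1159.54 · e^(0.0700 × 332/365) = 1159.54 · e^0.06367123 = 1159.54 × 1.06574196 = $1235.7704
Market $1223.58 < fair $1235.7704: forward underpriced → reverse cash-and-carry (short spot, go long the forward).
At maturity, profit = |F_mkt − F*| = |1223.58 − 1235.7704| = $12.19 per troy ounce

$12.19 per troy ounce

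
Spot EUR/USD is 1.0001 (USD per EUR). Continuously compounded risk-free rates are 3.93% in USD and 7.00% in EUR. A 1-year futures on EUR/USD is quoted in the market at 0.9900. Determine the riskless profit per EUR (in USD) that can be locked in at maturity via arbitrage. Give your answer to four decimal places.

Fair futures: F* = S·e^(carry·T), with carry = (r_USD − r_EUR) = 0.0393 − 0.0700 = -0.0307
F* = 1.0001 · e^(-0.0307 × 1) = 1.0001 · e^-0.030700 = 1.0001 × 0.969766 = 0.9699
Market 0.9900 > fair 0.9699: forward overpriced → cash-and-carry (buy spot, short the forward).
At maturity, profit = |F_mkt − F*| = |0.9900 − 0.9699| = 0.0201 per EUR (in USD)

0.0201 per EUR (in USD)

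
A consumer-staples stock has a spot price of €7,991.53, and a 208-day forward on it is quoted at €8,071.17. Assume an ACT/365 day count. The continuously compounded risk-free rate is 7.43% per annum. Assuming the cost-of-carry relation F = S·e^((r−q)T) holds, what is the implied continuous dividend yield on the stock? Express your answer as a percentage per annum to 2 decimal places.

5.69%

From F = S·e^((r−q)T): (r − q) = ln(F/S)/T
ln(8071.17/7991.53) = ln(1.009966) = 0.009917
(r − q) = 0.009917 / (208/365) = 0.017402
q = r − ln(F/S)/T = 0.0743 − 0.017402 = 0.056898
q = 5.69%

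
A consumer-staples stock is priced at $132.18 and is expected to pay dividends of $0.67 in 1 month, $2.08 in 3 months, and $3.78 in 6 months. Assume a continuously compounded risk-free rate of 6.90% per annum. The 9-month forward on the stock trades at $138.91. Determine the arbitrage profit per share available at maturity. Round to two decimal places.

$6.41 per share

PV(dividends) I = 0.67·e^(−0.0690·1/12) + 2.08·e^(−0.0690·3/12) + 3.78·e^(−0.0690·6/12) = 6.3624
Fair forward F* = (S − I)·e^(rT) = (132.18 − 6.3624)·e^0.051750 = 125.8176 × 1.053112 = 132.5000
Market $138.91 > fair 132.5000: forward overpriced → cash-and-carry (borrow at r, buy the stock and collect the dividends, short the forward).
Profit at T = |F_mkt − F*| = |138.91 − 132.5000| = $6.41 per share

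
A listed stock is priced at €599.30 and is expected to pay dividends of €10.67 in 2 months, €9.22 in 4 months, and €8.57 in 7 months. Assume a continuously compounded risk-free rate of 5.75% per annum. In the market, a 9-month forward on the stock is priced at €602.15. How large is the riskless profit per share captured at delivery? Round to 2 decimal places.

€5.57 per share

PV(dividends) I = 10.67·e^(−0.0575·2/12) + 9.22·e^(−0.0575·4/12) + 8.57·e^(−0.0575·7/12) = 27.9005
Fair forward F* = (S − I)·e^(rT) = (599.30 − 27.9005)·e^0.043125 = 571.3995 × 1.044068 = 596.5799
Market €602.15 > fair 596.5799: forward overpriced → cash-and-carry (borrow at r, buy the stock and collect the dividends, short the forward).
Profit at T = |F_mkt − F*| = |602.15 − 596.5799| = €5.57 per share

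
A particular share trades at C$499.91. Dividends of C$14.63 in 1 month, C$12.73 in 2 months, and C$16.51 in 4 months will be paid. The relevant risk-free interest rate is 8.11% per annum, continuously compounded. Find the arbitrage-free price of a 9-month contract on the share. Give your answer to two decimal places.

C$485.39

PV(dividends) I = 14.63·e^(−0.0811·1/12) + 12.73·e^(−0.0811·2/12) + 16.51·e^(−0.0811·4/12)
I = 14.5315 + 12.5591 + 16.0697 = 43.1603
F = (S − I)·e^(rT) = (499.91 − 43.1603) · e^(0.0811·9/12)
= 456.7497 · e^0.060825 = 456.7497 × 1.062713 = C$485.39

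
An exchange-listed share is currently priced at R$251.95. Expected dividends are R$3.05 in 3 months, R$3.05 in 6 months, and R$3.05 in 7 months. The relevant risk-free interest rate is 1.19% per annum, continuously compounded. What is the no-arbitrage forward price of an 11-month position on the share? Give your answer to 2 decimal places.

PV(dividends) I = 3.05·e^(−0.0119·3/12) + 3.05·e^(−0.0119·6/12) + 3.05·e^(−0.0119·7/12)
I = 3.0409 + 3.0319 + 3.0289 = 9.1017
F = (S − I)·e^(rT) = (251.95 − 9.1017) · e^(0.0119·11/12)
= 242.8483 · e^0.010908 = 242.8483 × 1.010968 = R$245.51

R$245.51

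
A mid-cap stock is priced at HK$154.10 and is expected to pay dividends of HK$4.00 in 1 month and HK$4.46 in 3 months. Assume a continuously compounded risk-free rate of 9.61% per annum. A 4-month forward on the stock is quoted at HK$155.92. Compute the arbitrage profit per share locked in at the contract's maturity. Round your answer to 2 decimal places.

PV(dividends) I = 4.00·e^(−0.0961·1/12) + 4.46·e^(−0.0961·3/12) = 8.3222
Fair forward F* = (S − I)·e^(rT) = (154.10 − 8.3222)·e^0.032033 = 145.7778 × 1.032552 = 150.5232
Market HK$155.92 > fair 150.5232: forward overpriced → cash-and-carry (borrow at r, buy the stock and collect the dividends, short the forward).
Profit at T = |F_mkt − F*| = |155.92 − 150.5232| = HK$5.40 per share

HK$5.40 per share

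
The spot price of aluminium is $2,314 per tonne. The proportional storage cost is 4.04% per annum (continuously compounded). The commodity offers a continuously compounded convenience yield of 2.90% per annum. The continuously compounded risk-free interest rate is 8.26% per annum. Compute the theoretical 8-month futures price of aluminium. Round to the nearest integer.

$2,464 per tonne

Net carry = r + u − y = 0.0826 + 0.0404 − 0.0290 = 0.0940
F = S·e^((r+u−y)T) = 2314 · e^(0.0940 × 8/12) = 2314 · e^0.062667
= 2314 × 1.064672 = $2,464 per tonne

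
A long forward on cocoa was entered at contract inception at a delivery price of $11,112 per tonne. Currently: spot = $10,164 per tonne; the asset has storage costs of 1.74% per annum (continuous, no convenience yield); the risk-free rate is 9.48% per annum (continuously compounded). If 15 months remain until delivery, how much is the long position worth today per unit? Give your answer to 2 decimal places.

$517.23 per tonne

Current fair forward for the remaining 15 months: F = S·e^((r + u)·T), (r + u) = 0.0948 + 0.0174 = 0.1122
F = 10164 · e^(0.1122 × 15/12) = 10164 × 1.15056140 = 11694.3061
Value of long forward = (F − K)·e^(−rT) = (11694.3061 − 11112) · e^(−0.0948·15/12)
= 582.3061 × 0.88825182 = 517.23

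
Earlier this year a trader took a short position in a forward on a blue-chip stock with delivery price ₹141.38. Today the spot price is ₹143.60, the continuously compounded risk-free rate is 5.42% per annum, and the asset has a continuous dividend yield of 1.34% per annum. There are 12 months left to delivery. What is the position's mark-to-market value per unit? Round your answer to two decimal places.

Current fair forward for the remaining 12 months: F = S·e^((r − q)·T), (r − q) = 0.0542 − 0.0134 = 0.0408
F = 143.60 · e^(0.0408 × 12/12) = 143.60 × 1.041644 = 149.5801
Value of long forward = (F − K)·e^(−rT) = (149.5801 − 141.38) · e^(−0.0542·12/12)
= 8.2001 × 0.947243 = 7.77
Short position value = −(long value) = -₹7.77

-₹7.77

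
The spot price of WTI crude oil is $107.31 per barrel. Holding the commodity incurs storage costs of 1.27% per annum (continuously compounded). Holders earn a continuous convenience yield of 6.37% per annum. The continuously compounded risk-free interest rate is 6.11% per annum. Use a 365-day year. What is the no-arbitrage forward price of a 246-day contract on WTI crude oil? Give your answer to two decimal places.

Net carry = r + u − y = 0.0611 + 0.0127 − 0.0637 = 0.0101
F = S·e^((r+u−y)T) = 107.31 · e^(0.0101 × 246/365) = 107.31 · e^0.006807
= 107.31 × 1.006830 = $108.04 per barrel

$108.04 per barrel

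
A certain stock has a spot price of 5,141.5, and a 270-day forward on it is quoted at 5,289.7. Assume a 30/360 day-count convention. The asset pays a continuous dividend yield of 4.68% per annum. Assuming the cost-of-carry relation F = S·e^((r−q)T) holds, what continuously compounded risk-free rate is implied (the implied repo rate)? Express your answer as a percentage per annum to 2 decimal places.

8.47%

From F = S·e^((r−q)T): (r − q) = ln(F/S)/T
ln(5289.7/5141.5) = ln(1.028824) = 0.028416
(r − q) = 0.028416 / (270/360) = 0.037888
r = ln(F/S)/T + q = 0.037888 + 0.0468 = 0.084688
r = 8.47%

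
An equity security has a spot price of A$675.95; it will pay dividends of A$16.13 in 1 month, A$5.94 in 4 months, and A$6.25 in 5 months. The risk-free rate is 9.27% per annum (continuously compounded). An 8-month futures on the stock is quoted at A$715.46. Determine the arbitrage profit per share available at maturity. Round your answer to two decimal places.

A$25.97 per share

PV(dividends) I = 16.13·e^(−0.0927·1/12) + 5.94·e^(−0.0927·4/12) + 6.25·e^(−0.0927·5/12) = 27.7783
Fair futures F* = (S − I)·e^(rT) = (675.95 − 27.7783)·e^0.061800 = 648.1717 × 1.063750 = 689.4926
Market A$715.46 > fair 689.4926: forward overpriced → cash-and-carry (borrow at r, buy the stock and collect the dividends, short the forward).
Profit at T = |F_mkt − F*| = |715.46 − 689.4926| = A$25.97 per share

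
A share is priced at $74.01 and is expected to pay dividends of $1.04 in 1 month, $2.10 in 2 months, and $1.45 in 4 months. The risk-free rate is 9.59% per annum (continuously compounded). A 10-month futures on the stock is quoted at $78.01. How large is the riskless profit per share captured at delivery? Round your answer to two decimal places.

PV(dividends) I = 1.04·e^(−0.0959·1/12) + 2.10·e^(−0.0959·2/12) + 1.45·e^(−0.0959·4/12) = 4.5028
Fair futures F* = (S − I)·e^(rT) = (74.01 − 4.5028)·e^0.079917 = 69.5072 × 1.083197 = 75.2900
Market $78.01 > fair 75.2900: forward overpriced → cash-and-carry (borrow at r, buy the stock and collect the dividends, short the forward).
Profit at T = |F_mkt − F*| = |78.01 − 75.2900| = $2.72 per share

$2.72 per share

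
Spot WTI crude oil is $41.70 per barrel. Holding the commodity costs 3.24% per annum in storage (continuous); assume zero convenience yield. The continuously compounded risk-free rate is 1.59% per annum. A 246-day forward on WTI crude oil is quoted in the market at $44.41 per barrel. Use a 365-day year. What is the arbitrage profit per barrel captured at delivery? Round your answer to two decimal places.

$1.33 per barrel

Fair forward: F* = S·e^(carry·T), with carry = (r + u) = 0.0159 + 0.0324 = 0.0483
F* = 41.70 · e^(0.0483 × 246/365) = 41.70 · e^0.032553 = 41.70 × 1.033089 = $43.0798
Market $44.41 > fair $43.0798: forward overpriced → cash-and-carry (buy spot, short the forward).
At maturity, profit = |F_mkt − F*| = |44.41 − 43.0798| = $1.33 per barrel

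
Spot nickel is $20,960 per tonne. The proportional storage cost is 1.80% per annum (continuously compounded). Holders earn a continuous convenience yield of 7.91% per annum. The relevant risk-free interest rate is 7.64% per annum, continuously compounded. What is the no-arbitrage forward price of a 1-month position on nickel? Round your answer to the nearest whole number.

$20,987 per tonne

Net carry = r + u − y = 0.0764 + 0.0180 − 0.0791 = 0.0153
F = S·e^((r+u−y)T) = 20960 · e^(0.0153 × 1/12) = 20960 · e^0.001275
= 20960 × 1.001276 = $20,987 per tonne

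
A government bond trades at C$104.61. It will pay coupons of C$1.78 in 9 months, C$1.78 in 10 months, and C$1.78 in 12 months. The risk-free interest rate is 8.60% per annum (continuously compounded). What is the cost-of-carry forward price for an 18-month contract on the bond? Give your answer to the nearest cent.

C$113.37

PV(coupons) I = 1.78·e^(−0.0860·9/12) + 1.78·e^(−0.0860·10/12) + 1.78·e^(−0.0860·12/12)
I = 1.6688 + 1.6569 + 1.6333 = 4.9590
F = (S − I)·e^(rT) = (104.61 − 4.9590) · e^(0.0860·18/12)
= 99.6510 · e^0.129000 = 99.6510 × 1.137690 = C$113.37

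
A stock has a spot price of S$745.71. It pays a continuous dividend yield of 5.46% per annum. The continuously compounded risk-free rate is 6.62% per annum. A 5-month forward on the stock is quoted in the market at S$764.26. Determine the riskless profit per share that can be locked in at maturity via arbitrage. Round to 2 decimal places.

Fair forward: F* = S·e^(carry·T), with carry = (r − q) = 0.0662 − 0.0546 = 0.0116
F* = 745.71 · e^(0.0116 × 5/12) = 745.71 · e^0.004833 = 745.71 × 1.004845 = S$749.3230
Market S$764.26 > fair S$749.3230: forward overpriced → cash-and-carry (buy spot, short the forward).
At maturity, profit = |F_mkt − F*| = |764.26 − 749.3230| = S$14.94 per share

S$14.94 per share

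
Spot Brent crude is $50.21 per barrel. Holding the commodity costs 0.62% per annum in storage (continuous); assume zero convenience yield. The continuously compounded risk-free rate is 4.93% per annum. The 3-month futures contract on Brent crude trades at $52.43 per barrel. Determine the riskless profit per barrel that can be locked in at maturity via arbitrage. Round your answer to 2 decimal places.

$1.52 per barrel

Fair futures: F* = S·e^(carry·T), with carry = (r + u) = 0.0493 + 0.0062 = 0.0555
F* = 50.21 · e^(0.0555 × 3/12) = 50.21 · e^0.013875 = 50.21 × 1.013972 = $50.9115
Market $52.43 > fair $50.9115: forward overpriced → cash-and-carry (buy spot, short the forward).
At maturity, profit = |F_mkt − F*| = |52.43 − 50.9115| = $1.52 per barrel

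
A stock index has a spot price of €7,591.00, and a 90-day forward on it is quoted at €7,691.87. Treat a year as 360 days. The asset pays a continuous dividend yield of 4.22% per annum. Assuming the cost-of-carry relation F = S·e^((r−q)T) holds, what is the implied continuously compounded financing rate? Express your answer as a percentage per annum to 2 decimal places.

9.50%

From F = S·e^((r−q)T): (r − q) = ln(F/S)/T
ln(7691.87/7591.00) = ln(1.013288) = 0.013200
(r − q) = 0.013200 / (90/360) = 0.052800
r = ln(F/S)/T + q = 0.052800 + 0.0422 = 0.095000
r = 9.50%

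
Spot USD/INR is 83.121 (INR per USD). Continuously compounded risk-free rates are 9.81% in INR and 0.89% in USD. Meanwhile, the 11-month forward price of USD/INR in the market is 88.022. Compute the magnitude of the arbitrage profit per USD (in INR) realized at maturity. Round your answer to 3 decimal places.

2.181 per USD (in INR)

Fair forward: F* = S·e^(carry·T), with carry = (r_INR − r_USD) = 0.0981 − 0.0089 = 0.0892
F* = 83.121 · e^(0.0892 × 11/12) = 83.121 · e^0.081767 = 83.121 × 1.085203 = 90.2032
Market 88.022 < fair 90.2032: forward underpriced → reverse cash-and-carry (short spot, go long the forward).
At maturity, profit = |F_mkt − F*| = |88.022 − 90.2032| = 2.181 per USD (in INR)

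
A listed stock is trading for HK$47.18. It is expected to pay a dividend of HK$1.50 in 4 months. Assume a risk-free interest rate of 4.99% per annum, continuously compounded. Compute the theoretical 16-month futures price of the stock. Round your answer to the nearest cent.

HK$48.85

PV(dividends) I = 1.50·e^(−0.0499·4/12)
I = 1.4753
F = (S − I)·e^(rT) = (47.18 − 1.4753) · e^(0.0499·16/12)
= 45.7047 · e^0.066533 = 45.7047 × 1.068796 = HK$48.85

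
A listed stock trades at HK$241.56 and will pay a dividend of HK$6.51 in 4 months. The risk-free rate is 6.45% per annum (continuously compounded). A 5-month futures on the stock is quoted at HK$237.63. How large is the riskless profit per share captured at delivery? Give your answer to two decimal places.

PV(dividends) I = 6.51·e^(−0.0645·4/12) = 6.3715
Fair futures F* = (S − I)·e^(rT) = (241.56 − 6.3715)·e^0.026875 = 235.1885 × 1.027239 = 241.5948
Market HK$237.63 < fair 241.5948: forward underpriced → reverse cash-and-carry (short the stock, invest proceeds at r, pay the dividends, go long the forward).
Profit at T = |F_mkt − F*| = |237.63 − 241.5948| = HK$3.96 per share

HK$3.96 per share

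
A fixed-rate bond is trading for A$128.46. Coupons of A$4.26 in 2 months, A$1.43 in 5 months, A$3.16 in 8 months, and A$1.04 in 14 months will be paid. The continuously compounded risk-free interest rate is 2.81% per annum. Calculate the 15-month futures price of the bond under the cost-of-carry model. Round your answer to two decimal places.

A$122.94

PV(coupons) I = 4.26·e^(−0.0281·2/12) + 1.43·e^(−0.0281·5/12) + 3.16·e^(−0.0281·8/12) + 1.04·e^(−0.0281·14/12)
I = 4.2401 + 1.4134 + 3.1014 + 1.0065 = 9.7614
F = (S − I)·e^(rT) = (128.46 − 9.7614) · e^(0.0281·15/12)
= 118.6986 · e^0.035125 = 118.6986 × 1.035749 = A$122.94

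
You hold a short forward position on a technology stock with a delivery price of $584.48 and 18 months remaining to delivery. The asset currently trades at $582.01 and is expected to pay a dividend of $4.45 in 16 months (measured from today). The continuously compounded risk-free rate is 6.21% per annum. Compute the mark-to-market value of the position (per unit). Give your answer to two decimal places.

-$45.42

PV(remaining dividends) I = 4.45·e^(−0.0621·16/12) = 4.0964
Current forward F = (S − I)·e^(rT) = (582.01 − 4.0964)·e^(0.0621·18/12) = 577.9136 × 1.097626 = 634.3330
Value (long) = (F − K)·e^(−rT) = (634.3330 − 584.48) × 0.911057 = 45.4189
Short position value = −(long value) = -$45.42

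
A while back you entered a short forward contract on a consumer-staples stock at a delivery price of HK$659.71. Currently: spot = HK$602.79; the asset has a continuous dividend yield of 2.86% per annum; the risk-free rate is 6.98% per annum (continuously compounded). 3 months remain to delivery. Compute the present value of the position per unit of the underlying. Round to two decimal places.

HK$49.80

Current fair forward for the remaining 3 months: F = S·e^((r − q)·T), (r − q) = 0.0698 − 0.0286 = 0.0412
F = 602.79 · e^(0.0412 × 3/12) = 602.79 × 1.010353 = 609.0307
Value of long forward = (F − K)·e^(−rT) = (609.0307 − 659.71) · e^(−0.0698·3/12)
= -50.6793 × 0.982701 = -49.80
Short position value = −(long value) = HK$49.80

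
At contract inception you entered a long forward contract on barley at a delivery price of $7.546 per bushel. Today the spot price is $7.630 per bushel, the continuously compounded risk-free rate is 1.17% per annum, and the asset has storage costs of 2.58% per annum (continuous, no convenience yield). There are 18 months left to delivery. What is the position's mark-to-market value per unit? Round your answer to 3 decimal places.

Current fair forward for the remaining 18 months: F = S·e^((r + u)·T), (r + u) = 0.0117 + 0.0258 = 0.0375
F = 7.630 · e^(0.0375 × 18/12) = 7.630 × 1.057862 = 8.0715
Value of long forward = (F − K)·e^(−rT) = (8.0715 − 7.546) · e^(−0.0117·18/12)
= 0.5255 × 0.982603 = 0.516

$0.516 per bushel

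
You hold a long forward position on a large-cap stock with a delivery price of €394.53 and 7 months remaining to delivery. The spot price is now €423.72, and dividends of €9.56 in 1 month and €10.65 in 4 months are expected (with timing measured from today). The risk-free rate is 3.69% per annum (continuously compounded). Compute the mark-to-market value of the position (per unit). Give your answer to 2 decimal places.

€17.54

PV(remaining dividends) I = 9.56·e^(−0.0369·1/12) + 10.65·e^(−0.0369·4/12) = 20.0505
Current forward F = (S − I)·e^(rT) = (423.72 − 20.0505)·e^(0.0369·7/12) = 403.6695 × 1.021758 = 412.4525
Value (long) = (F − K)·e^(−rT) = (412.4525 − 394.53) × 0.978705 = 17.5408
Value = €17.54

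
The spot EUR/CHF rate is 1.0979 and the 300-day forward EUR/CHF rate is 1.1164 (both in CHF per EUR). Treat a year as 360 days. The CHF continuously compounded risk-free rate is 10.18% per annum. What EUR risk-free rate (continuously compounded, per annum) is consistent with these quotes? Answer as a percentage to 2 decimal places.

F = S·e^((r_CHF − r_EUR)T) ⇒ r_EUR = r_CHF − ln(F/S)/T
ln(1.1164/1.0979) = 0.016710; /(300/360) = 0.020052
r_EUR = 0.1018 − 0.020052 = 0.081748
r_EUR = 8.17%

8.17%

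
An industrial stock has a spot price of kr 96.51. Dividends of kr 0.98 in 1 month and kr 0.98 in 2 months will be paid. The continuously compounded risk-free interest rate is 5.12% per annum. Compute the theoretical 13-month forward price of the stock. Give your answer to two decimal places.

PV(dividends) I = 0.98·e^(−0.0512·1/12) + 0.98·e^(−0.0512·2/12)
I = 0.9758 + 0.9717 = 1.9475
F = (S − I)·e^(rT) = (96.51 − 1.9475) · e^(0.0512·13/12)
= 94.5625 · e^0.055467 = 94.5625 × 1.057034 = kr 99.96

kr 99.96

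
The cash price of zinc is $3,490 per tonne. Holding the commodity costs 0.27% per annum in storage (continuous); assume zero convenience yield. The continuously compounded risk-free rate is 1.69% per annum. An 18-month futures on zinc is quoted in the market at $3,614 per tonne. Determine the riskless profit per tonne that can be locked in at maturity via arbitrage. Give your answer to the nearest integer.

Fair futures: F* = S·e^(carry·T), with carry = (r + u) = 0.0169 + 0.0027 = 0.0196
F* = 3490 · e^(0.0196 × 18/12) = 3490 · e^0.029400 = 3490 × 1.029836 = $3594.1276
Market $3614 > fair $3594.1276: forward overpriced → cash-and-carry (buy spot, short the forward).
At maturity, profit = |F_mkt − F*| = |3614 − 3594.1276| = $20 per tonne

$20 per tonne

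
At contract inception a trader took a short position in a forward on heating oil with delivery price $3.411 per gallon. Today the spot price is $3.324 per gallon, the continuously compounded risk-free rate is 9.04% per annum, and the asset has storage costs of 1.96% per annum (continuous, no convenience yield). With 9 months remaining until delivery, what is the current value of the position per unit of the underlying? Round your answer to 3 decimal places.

-$0.186 per gallon

Current fair forward for the remaining 9 months: F = S·e^((r + u)·T), (r + u) = 0.0904 + 0.0196 = 0.1100
F = 3.324 · e^(0.1100 × 9/12) = 3.324 × 1.085999 = 3.6099
Value of long forward = (F − K)·e^(−rT) = (3.6099 − 3.411) · e^(−0.0904·9/12)
= 0.1989 × 0.934447 = 0.186
Short position value = −(long value) = -$0.186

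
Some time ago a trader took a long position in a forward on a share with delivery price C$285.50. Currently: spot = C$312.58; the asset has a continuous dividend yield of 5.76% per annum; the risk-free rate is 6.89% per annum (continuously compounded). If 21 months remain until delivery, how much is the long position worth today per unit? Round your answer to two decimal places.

Current fair forward for the remaining 21 months: F = S·e^((r − q)·T), (r − q) = 0.0689 − 0.0576 = 0.0113
F = 312.58 · e^(0.0113 × 21/12) = 312.58 × 1.019972 = 318.8228
Value of long forward = (F − K)·e^(−rT) = (318.8228 − 285.50) · e^(−0.0689·21/12)
= 33.3228 × 0.886411 = 29.54

C$29.54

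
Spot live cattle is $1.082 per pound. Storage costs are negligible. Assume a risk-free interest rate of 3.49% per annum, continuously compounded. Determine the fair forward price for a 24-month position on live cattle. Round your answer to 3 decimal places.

F = S·e^(rT) = 1.082 · e^(0.0349 × 24/12) = 1.082 · e^0.069800
= 1.082 × 1.072294 = $1.160 per pound

$1.160 per pound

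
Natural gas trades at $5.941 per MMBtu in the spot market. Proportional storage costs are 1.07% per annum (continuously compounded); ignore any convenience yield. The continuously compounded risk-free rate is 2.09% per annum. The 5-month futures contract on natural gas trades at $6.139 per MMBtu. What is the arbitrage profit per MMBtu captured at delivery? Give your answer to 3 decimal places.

$0.119 per MMBtu

Fair futures: F* = S·e^(carry·T), with carry = (r + u) = 0.0209 + 0.0107 = 0.0316
F* = 5.941 · e^(0.0316 × 5/12) = 5.941 · e^0.013167 = 5.941 × 1.013254 = $6.0197
Market $6.139 > fair $6.0197: forward overpriced → cash-and-carry (buy spot, short the forward).
At maturity, profit = |F_mkt − F*| = |6.139 − 6.0197| = $0.119 per MMBtu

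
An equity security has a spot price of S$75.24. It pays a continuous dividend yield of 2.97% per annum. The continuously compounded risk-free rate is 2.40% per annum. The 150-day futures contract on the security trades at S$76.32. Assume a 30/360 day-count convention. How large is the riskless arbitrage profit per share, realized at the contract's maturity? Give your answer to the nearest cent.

S$1.26 per share

Fair futures: F* = S·e^(carry·T), with carry = (r − q) = 0.0240 − 0.0297 = -0.0057
F* = 75.24 · e^(-0.0057 × 150/360) = 75.24 · e^-0.002375 = 75.24 × 0.997628 = S$75.0615
Market S$76.32 > fair S$75.0615: forward overpriced → cash-and-carry (buy spot, short the forward).
At maturity, profit = |F_mkt − F*| = |76.32 − 75.0615| = S$1.26 per share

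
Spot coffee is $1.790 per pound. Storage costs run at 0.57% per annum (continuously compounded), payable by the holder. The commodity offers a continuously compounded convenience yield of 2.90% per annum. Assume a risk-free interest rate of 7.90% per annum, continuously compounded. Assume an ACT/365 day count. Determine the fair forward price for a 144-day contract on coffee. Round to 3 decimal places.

Net carry = r + u − y = 0.0790 + 0.0057 − 0.0290 = 0.0557
F = S·e^((r+u−y)T) = 1.790 · e^(0.0557 × 144/365) = 1.790 · e^0.021975
= 1.790 × 1.022218 = $1.830 per pound

$1.830 per pound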